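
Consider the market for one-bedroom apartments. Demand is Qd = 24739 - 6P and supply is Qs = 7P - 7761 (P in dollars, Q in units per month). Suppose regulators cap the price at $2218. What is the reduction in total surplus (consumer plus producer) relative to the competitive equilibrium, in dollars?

Setting quantity demanded equal to quantity supplied, 24739 - 6P = 7P - 7761, gives P* = 2500 and Q* = 9739.
Because the ceiling (2218) lies below the market-clearing price, it is binding.
At P = 2218: Qd = 24739 - 6·2218 = 11431 and Qs = 7·2218 - 7761 = 7765.
Quantity traded falls to 7765. At Q = 7765 the demand price is (24739 - 7765)/6 = 2829 and the supply price is (7761 + 7765)/7 = 2218.
Deadweight loss = ½ · (2829 - 2218) · (9739 - 7765) = ½ · 611 · 1974 = 603057.

603057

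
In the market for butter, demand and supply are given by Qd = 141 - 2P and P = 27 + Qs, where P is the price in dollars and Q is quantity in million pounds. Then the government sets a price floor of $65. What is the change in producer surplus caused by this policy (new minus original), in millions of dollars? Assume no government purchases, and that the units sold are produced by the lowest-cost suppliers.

-63

Rearranging supply gives Qs = P - 27. Setting quantity demanded equal to quantity supplied, 141 - 2P = P - 27, gives P* = 56 and Q* = 29.
Since 65 > 56, the floor is binding.
At P = 65: Qd = 141 - 2·65 = 11 and Qs = 65 - 27 = 38.
Producer surplus without the control is ½ · (56 - 27) · 29 = 420.5.
With the floor, 11 units are sold at 65. The supply price at Q = 11 is 38, so PS = ½ · [(65 - 27) + (65 - 38)] · 11 = 357.5.
Change in producer surplus = 357.5 - 420.5 = -63.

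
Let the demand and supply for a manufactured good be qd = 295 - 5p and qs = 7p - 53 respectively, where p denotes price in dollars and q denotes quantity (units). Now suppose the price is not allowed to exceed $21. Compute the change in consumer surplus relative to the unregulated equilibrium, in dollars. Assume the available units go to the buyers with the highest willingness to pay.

In a free market, 295 - 5p = 7p - 53 gives the equilibrium p* = 29, q* = 150.
Since 21 < 29, the ceiling is binding.
At p = 21: qd = 295 - 5·21 = 190 and qs = 7·21 - 53 = 94.
Consumer surplus without the control is ½ · (59 - 29) · 150 = 2250.
With the ceiling, 94 units are sold at 21 (assume they go to the highest-value buyers). The demand price at q = 94 is 40.2, so CS = ½ · [(59 - 21) + (40.2 - 21)] · 94 = 2688.4.
Change in consumer surplus = 2688.4 - 2250 = 438.4.

438.4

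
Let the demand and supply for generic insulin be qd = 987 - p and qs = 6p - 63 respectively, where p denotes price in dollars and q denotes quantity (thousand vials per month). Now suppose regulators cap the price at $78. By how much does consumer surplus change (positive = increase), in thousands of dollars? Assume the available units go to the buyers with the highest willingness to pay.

Without the control the market clears where 987 - p = 6p - 63, i.e. p* = 150 and q* = 837.
Since 78 < 150, the ceiling is binding.
At p = 78: qd = 987 - 78 = 909 and qs = 6·78 - 63 = 405.
Consumer surplus without the control is ½ · (987 - 150) · 837 = 350284.5.
With the ceiling, 405 units are sold at 78 (assume they go to the highest-value buyers). The demand price at q = 405 is 582, so CS = ½ · [(987 - 78) + (582 - 78)] · 405 = 286132.5.
Change in consumer surplus = 286132.5 - 350284.5 = -64152.

-64152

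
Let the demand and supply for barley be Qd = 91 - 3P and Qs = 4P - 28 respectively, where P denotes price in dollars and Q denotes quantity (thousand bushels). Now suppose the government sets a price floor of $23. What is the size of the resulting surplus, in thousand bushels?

42

Equilibrium: 91 - 3P = 4P - 28, so 119 = 7P and P* = 17, Q* = 40.
Since 23 > 17, the floor is binding.
At P = 23: Qd = 91 - 3·23 = 22 and Qs = 4·23 - 28 = 64.
Surplus = Qs - Qd = 64 - 22 = 42.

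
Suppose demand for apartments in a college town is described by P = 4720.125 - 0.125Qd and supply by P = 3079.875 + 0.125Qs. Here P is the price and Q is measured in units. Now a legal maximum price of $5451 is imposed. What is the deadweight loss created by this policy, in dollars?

0

Rearranging demand gives Qd = 37761 - 8P; rearranging supply gives Qs = 8P - 24639. Setting quantity demanded equal to quantity supplied, 37761 - 8P = 8P - 24639, gives P* = 3900 and Q* = 6561.
Since 5451 is above P* = 3900, the ceiling does not bind and the free-market outcome prevails.
Since the control does not bind, no trades are prevented and deadweight loss is zero.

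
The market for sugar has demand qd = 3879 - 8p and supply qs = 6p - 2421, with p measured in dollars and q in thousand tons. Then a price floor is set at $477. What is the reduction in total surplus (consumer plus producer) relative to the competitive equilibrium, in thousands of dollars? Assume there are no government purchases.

6804

In a free market, 3879 - 8p = 6p - 2421 gives the equilibrium p* = 450, q* = 279.
Since 477 > 450, the floor is binding.
At p = 477: qd = 3879 - 8·477 = 63 and qs = 6·477 - 2421 = 441.
Quantity traded falls to 63. At q = 63 the demand price is (3879 - 63)/8 = 477 and the supply price is (2421 + 63)/6 = 414.
Deadweight loss = ½ · (477 - 414) · (279 - 63) = ½ · 63 · 216 = 6804.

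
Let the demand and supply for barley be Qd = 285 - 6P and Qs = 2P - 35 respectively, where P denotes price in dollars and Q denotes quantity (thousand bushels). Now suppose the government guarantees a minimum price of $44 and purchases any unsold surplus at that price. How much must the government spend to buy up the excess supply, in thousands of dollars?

Without the control the market clears where 285 - 6P = 2P - 35, i.e. P* = 40 and Q* = 45.
Because the floor (44) lies above the market-clearing price, it is binding.
At P = 44: Qd = 285 - 6·44 = 21 and Qs = 2·44 - 35 = 53.
Surplus = Qs - Qd = 32.
Government expenditure = surplus × support price = 32 × 44 = 1408.

1408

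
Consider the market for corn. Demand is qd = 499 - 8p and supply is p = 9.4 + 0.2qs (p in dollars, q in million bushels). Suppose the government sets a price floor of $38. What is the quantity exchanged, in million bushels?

Rearranging supply gives qs = 5p - 47. Without the control the market clears where 499 - 8p = 5p - 47, i.e. p* = 42 and q* = 163.
The floor of 38 is below the equilibrium price 42, so it is not binding; the market clears at p* = 42, q* = 163.

163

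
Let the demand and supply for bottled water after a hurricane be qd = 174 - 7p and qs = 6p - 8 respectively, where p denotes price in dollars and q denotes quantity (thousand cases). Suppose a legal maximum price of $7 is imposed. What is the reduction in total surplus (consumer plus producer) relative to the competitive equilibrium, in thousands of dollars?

273

In a free market, 174 - 7p = 6p - 8 gives the equilibrium p* = 14, q* = 76.
Since 7 < 14, the ceiling is binding.
At p = 7: qd = 174 - 7·7 = 125 and qs = 6·7 - 8 = 34.
Quantity traded falls to 34. At q = 34 the demand price is (174 - 34)/7 = 20 and the supply price is (8 + 34)/6 = 7.
Deadweight loss = ½ · (20 - 7) · (76 - 34) = ½ · 13 · 42 = 273.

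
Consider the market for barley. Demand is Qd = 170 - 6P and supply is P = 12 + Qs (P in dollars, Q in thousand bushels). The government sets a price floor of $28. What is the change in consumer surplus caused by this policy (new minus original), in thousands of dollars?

Rearranging supply gives Qs = P - 12. In a free market, 170 - 6P = P - 12 gives the equilibrium P* = 26, Q* = 14.
The floor of 28 is above the equilibrium price 26, so it binds.
At P = 28: Qd = 170 - 6·28 = 2 and Qs = 28 - 12 = 16.
Consumer surplus without the control is ½ · (85/3 - 26) · 14 = 49/3.
With the floor, consumers buy 2 units at 28, so CS = ½ · (85/3 - 28) · 2 = 1/3.
Change in consumer surplus = 1/3 - 49/3 = -16.

-16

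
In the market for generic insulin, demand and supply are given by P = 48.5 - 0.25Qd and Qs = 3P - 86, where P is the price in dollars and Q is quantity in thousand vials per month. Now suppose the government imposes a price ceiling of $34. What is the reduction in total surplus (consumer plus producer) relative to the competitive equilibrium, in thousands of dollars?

Rearranging demand gives Qd = 194 - 4P. Without the control the market clears where 194 - 4P = 3P - 86, i.e. P* = 40 and Q* = 34.
The ceiling of 34 is below the equilibrium price 40, so it binds.
At P = 34: Qd = 194 - 4·34 = 58 and Qs = 3·34 - 86 = 16.
Quantity traded falls to 16. At Q = 16 the demand price is (194 - 16)/4 = 44.5 and the supply price is (86 + 16)/3 = 34.
Deadweight loss = ½ · (44.5 - 34) · (34 - 16) = ½ · 10.5 · 18 = 94.5.

94.5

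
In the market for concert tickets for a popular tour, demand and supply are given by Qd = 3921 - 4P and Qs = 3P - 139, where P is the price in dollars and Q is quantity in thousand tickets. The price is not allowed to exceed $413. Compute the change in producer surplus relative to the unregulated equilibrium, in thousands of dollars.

-225533.5

Setting quantity demanded equal to quantity supplied, 3921 - 4P = 3P - 139, gives P* = 580 and Q* = 1601.
The ceiling of 413 is below the equilibrium price 580, so it binds.
At P = 413: Qd = 3921 - 4·413 = 2269 and Qs = 3·413 - 139 = 1100.
Producer surplus without the control is ½ · (580 - 139/3) · 1601 = 2563201/6.
With the ceiling, producers sell 1100 units at 413, so PS = ½ · (413 - 139/3) · 1100 = 605000/3.
Change in producer surplus = 605000/3 - 2563201/6 = -225533.5.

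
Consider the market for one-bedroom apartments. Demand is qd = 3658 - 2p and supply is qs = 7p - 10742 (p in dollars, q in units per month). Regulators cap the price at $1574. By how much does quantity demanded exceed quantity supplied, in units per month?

Equilibrium: 3658 - 2p = 7p - 10742, so 14400 = 9p and p* = 1600, q* = 458.
The ceiling of 1574 is below the equilibrium price 1600, so it binds.
At p = 1574: qd = 3658 - 2·1574 = 510 and qs = 7·1574 - 10742 = 276.
Shortage = qd - qs = 510 - 276 = 234.

234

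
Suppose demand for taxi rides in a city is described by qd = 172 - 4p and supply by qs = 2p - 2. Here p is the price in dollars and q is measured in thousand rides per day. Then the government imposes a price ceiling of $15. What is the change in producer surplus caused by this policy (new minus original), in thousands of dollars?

In a free market, 172 - 4p = 2p - 2 gives the equilibrium p* = 29, q* = 56.
Because the ceiling (15) lies below the market-clearing price, it is binding.
At p = 15: qd = 172 - 4·15 = 112 and qs = 2·15 - 2 = 28.
Producer surplus without the control is ½ · (29 - 1) · 56 = 784.
With the ceiling, producers sell 28 units at 15, so PS = ½ · (15 - 1) · 28 = 196.
Change in producer surplus = 196 - 784 = -588.

-588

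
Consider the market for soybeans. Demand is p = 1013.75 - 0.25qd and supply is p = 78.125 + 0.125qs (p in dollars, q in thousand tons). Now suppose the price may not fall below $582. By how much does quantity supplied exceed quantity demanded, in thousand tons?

2304

Rearranging demand gives qd = 4055 - 4p; rearranging supply gives qs = 8p - 625. In a free market, 4055 - 4p = 8p - 625 gives the equilibrium p* = 390, q* = 2495.
The floor of 582 is above the equilibrium price 390, so it binds.
At p = 582: qd = 4055 - 4·582 = 1727 and qs = 8·582 - 625 = 4031.
Surplus = qs - qd = 4031 - 1727 = 2304.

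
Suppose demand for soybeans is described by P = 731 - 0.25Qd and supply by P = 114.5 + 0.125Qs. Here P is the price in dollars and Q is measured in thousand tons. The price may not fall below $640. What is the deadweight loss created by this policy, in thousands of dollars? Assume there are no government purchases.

Rearranging demand gives Qd = 2924 - 4P; rearranging supply gives Qs = 8P - 916. Without the control the market clears where 2924 - 4P = 8P - 916, i.e. P* = 320 and Q* = 1644.
Because the floor (640) lies above the market-clearing price, it is binding.
At P = 640: Qd = 2924 - 4·640 = 364 and Qs = 8·640 - 916 = 4204.
Quantity traded falls to 364. At Q = 364 the demand price is (2924 - 364)/4 = 640 and the supply price is (916 + 364)/8 = 160.
Deadweight loss = ½ · (640 - 160) · (1644 - 364) = ½ · 480 · 1280 = 307200.

307200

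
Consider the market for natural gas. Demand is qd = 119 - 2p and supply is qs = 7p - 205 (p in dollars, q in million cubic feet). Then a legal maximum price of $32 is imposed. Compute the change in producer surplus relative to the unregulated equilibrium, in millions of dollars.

-132

In a free market, 119 - 2p = 7p - 205 gives the equilibrium p* = 36, q* = 47.
Since 32 < 36, the ceiling is binding.
At p = 32: qd = 119 - 2·32 = 55 and qs = 7·32 - 205 = 19.
Producer surplus without the control is ½ · (36 - 205/7) · 47 = 2209/14.
With the ceiling, producers sell 19 units at 32, so PS = ½ · (32 - 205/7) · 19 = 361/14.
Change in producer surplus = 361/14 - 2209/14 = -132.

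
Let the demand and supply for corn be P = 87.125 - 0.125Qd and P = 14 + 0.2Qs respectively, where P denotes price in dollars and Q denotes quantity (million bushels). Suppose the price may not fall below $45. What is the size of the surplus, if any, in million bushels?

0

Rearranging demand gives Qd = 697 - 8P; rearranging supply gives Qs = 5P - 70. Equilibrium: 697 - 8P = 5P - 70, so 767 = 13P and P* = 59, Q* = 225.
The floor of 45 is below the equilibrium price 59, so it is not binding; the market clears at P* = 59, Q* = 225.
Since the control does not bind, there is no surplus.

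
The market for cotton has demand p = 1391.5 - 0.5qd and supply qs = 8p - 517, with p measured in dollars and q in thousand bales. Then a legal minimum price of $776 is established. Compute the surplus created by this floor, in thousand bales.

4460

Rearranging demand gives qd = 2783 - 2p. In a free market, 2783 - 2p = 8p - 517 gives the equilibrium p* = 330, q* = 2123.
Because the floor (776) lies above the market-clearing price, it is binding.
At p = 776: qd = 2783 - 2·776 = 1231 and qs = 8·776 - 517 = 5691.
Surplus = qs - qd = 5691 - 1231 = 4460.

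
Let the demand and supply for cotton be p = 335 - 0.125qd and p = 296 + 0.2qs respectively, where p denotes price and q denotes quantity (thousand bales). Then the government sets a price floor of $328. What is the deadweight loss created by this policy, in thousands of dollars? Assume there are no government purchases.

665.6

Rearranging demand gives qd = 2680 - 8p; rearranging supply gives qs = 5p - 1480. Setting quantity demanded equal to quantity supplied, 2680 - 8p = 5p - 1480, gives p* = 320 and q* = 120.
The floor of 328 is above the equilibrium price 320, so it binds.
At p = 328: qd = 2680 - 8·328 = 56 and qs = 5·328 - 1480 = 160.
Quantity traded falls to 56. At q = 56 the demand price is (2680 - 56)/8 = 328 and the supply price is (1480 + 56)/5 = 307.2.
Deadweight loss = ½ · (328 - 307.2) · (120 - 56) = ½ · 20.8 · 64 = 665.6.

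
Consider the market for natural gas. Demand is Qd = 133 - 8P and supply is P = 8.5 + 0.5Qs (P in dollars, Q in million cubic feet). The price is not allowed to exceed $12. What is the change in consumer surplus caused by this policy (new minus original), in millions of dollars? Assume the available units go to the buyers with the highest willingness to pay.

Rearranging supply gives Qs = 2P - 17. Equilibrium: 133 - 8P = 2P - 17, so 150 = 10P and P* = 15, Q* = 13.
Because the ceiling (12) lies below the market-clearing price, it is binding.
At P = 12: Qd = 133 - 8·12 = 37 and Qs = 2·12 - 17 = 7.
Consumer surplus without the control is ½ · (16.625 - 15) · 13 = 10.5625.
With the ceiling, 7 units are sold at 12 (assume they go to the highest-value buyers). The demand price at Q = 7 is 15.75, so CS = ½ · [(16.625 - 12) + (15.75 - 12)] · 7 = 29.3125.
Change in consumer surplus = 29.3125 - 10.5625 = 18.75.

18.75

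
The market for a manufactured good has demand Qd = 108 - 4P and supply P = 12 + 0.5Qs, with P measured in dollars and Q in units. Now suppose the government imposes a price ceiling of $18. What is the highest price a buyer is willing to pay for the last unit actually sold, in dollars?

24

Rearranging supply gives Qs = 2P - 24. In a free market, 108 - 4P = 2P - 24 gives the equilibrium P* = 22, Q* = 20.
Because the ceiling (18) lies below the market-clearing price, it is binding.
At P = 18: Qd = 108 - 4·18 = 36 and Qs = 2·18 - 24 = 12.
Only 12 units reach the market. On the demand curve, the marginal buyer's willingness to pay at Q = 12 is (108 - 12)/4 = 24.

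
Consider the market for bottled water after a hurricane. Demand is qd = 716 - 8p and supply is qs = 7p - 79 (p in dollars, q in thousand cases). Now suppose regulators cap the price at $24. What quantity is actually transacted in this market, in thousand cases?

89

Setting quantity demanded equal to quantity supplied, 716 - 8p = 7p - 79, gives p* = 53 and q* = 292.
Because the ceiling (24) lies below the market-clearing price, it is binding.
At p = 24: qd = 716 - 8·24 = 524 and qs = 7·24 - 79 = 89.
The quantity actually transacted is the short side, supply: 89.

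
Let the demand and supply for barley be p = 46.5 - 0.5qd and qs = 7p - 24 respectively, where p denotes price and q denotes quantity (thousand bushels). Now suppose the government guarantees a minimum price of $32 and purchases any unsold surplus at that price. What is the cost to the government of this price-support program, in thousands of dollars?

5472

Rearranging demand gives qd = 93 - 2p. Equilibrium: 93 - 2p = 7p - 24, so 117 = 9p and p* = 13, q* = 67.
Since 32 > 13, the floor is binding.
At p = 32: qd = 93 - 2·32 = 29 and qs = 7·32 - 24 = 200.
Surplus = qs - qd = 171.
Government expenditure = surplus × support price = 171 × 32 = 5472.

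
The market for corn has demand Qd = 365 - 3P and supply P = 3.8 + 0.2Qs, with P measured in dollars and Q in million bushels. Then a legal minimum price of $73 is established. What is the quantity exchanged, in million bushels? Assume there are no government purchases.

146

Rearranging supply gives Qs = 5P - 19. In a free market, 365 - 3P = 5P - 19 gives the equilibrium P* = 48, Q* = 221.
The floor of 73 is above the equilibrium price 48, so it binds.
At P = 73: Qd = 365 - 3·73 = 146 and Qs = 5·73 - 19 = 346.
The quantity actually transacted is the short side, demand: 146.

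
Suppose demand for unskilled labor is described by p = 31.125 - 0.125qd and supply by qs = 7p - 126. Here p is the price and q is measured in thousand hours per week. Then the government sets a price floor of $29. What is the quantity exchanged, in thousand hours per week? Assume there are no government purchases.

17

Rearranging demand gives qd = 249 - 8p. In a free market, 249 - 8p = 7p - 126 gives the equilibrium p* = 25, q* = 49.
The floor of 29 is above the equilibrium price 25, so it binds.
At p = 29: qd = 249 - 8·29 = 17 and qs = 7·29 - 126 = 77.
The quantity actually transacted is the short side, demand: 17.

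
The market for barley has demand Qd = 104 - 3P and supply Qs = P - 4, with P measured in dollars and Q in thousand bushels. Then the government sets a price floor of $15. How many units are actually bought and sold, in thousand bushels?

23

Without the control the market clears where 104 - 3P = P - 4, i.e. P* = 27 and Q* = 23.
The floor of 15 is below the equilibrium price 27, so it is not binding; the market clears at P* = 27, Q* = 23.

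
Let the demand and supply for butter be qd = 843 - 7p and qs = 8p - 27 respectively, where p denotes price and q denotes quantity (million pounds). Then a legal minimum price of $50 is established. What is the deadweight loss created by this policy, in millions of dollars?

Setting quantity demanded equal to quantity supplied, 843 - 7p = 8p - 27, gives p* = 58 and q* = 437.
The floor of 50 is below the equilibrium price 58, so it is not binding; the market clears at p* = 58, q* = 437.
Since the control does not bind, no trades are prevented and deadweight loss is zero.

0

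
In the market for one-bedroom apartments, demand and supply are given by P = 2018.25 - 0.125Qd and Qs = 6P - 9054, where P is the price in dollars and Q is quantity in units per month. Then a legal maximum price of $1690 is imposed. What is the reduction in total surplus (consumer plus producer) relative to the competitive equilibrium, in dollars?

Rearranging demand gives Qd = 16146 - 8P. Equilibrium: 16146 - 8P = 6P - 9054, so 25200 = 14P and P* = 1800, Q* = 1746.
Since 1690 < 1800, the ceiling is binding.
At P = 1690: Qd = 16146 - 8·1690 = 2626 and Qs = 6·1690 - 9054 = 1086.
Quantity traded falls to 1086. At Q = 1086 the demand price is (16146 - 1086)/8 = 1882.5 and the supply price is (9054 + 1086)/6 = 1690.
Deadweight loss = ½ · (1882.5 - 1690) · (1746 - 1086) = ½ · 192.5 · 660 = 63525.

63525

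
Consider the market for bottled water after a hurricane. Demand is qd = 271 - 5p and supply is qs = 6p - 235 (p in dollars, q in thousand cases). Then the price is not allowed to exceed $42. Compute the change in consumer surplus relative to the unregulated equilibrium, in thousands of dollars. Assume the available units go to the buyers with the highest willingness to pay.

In a free market, 271 - 5p = 6p - 235 gives the equilibrium p* = 46, q* = 41.
The ceiling of 42 is below the equilibrium price 46, so it binds.
At p = 42: qd = 271 - 5·42 = 61 and qs = 6·42 - 235 = 17.
Consumer surplus without the control is ½ · (54.2 - 46) · 41 = 168.1.
With the ceiling, 17 units are sold at 42 (assume they go to the highest-value buyers). The demand price at q = 17 is 50.8, so CS = ½ · [(54.2 - 42) + (50.8 - 42)] · 17 = 178.5.
Change in consumer surplus = 178.5 - 168.1 = 10.4.

10.4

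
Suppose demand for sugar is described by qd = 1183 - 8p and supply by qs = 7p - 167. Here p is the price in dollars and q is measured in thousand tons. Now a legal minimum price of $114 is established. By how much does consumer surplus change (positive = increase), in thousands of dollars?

Setting quantity demanded equal to quantity supplied, 1183 - 8p = 7p - 167, gives p* = 90 and q* = 463.
Because the floor (114) lies above the market-clearing price, it is binding.
At p = 114: qd = 1183 - 8·114 = 271 and qs = 7·114 - 167 = 631.
Consumer surplus without the control is ½ · (147.875 - 90) · 463 = 13398.0625.
With the floor, consumers buy 271 units at 114, so CS = ½ · (147.875 - 114) · 271 = 4590.0625.
Change in consumer surplus = 4590.0625 - 13398.0625 = -8808.

-8808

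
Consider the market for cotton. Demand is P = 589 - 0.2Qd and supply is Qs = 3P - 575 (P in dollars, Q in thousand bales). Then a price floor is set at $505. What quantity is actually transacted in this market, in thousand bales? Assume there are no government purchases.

Rearranging demand gives Qd = 2945 - 5P. Equilibrium: 2945 - 5P = 3P - 575, so 3520 = 8P and P* = 440, Q* = 745.
The floor of 505 is above the equilibrium price 440, so it binds.
At P = 505: Qd = 2945 - 5·505 = 420 and Qs = 3·505 - 575 = 940.
The quantity actually transacted is the short side, demand: 420.

420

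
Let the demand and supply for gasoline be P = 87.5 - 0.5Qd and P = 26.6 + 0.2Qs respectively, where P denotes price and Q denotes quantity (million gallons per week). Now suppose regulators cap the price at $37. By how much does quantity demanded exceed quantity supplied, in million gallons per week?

49

Rearranging demand gives Qd = 175 - 2P; rearranging supply gives Qs = 5P - 133. Without the control the market clears where 175 - 2P = 5P - 133, i.e. P* = 44 and Q* = 87.
Because the ceiling (37) lies below the market-clearing price, it is binding.
At P = 37: Qd = 175 - 2·37 = 101 and Qs = 5·37 - 133 = 52.
Shortage = Qd - Qs = 101 - 52 = 49.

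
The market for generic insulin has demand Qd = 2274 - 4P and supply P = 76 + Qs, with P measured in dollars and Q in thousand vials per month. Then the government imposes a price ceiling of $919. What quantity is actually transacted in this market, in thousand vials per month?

Rearranging supply gives Qs = P - 76. In a free market, 2274 - 4P = P - 76 gives the equilibrium P* = 470, Q* = 394.
Since 919 is above P* = 470, the ceiling does not bind and the free-market outcome prevails.

394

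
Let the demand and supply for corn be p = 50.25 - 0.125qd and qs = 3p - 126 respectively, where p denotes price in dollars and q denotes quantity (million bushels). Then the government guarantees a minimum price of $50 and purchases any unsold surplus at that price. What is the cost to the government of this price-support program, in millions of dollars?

1100

Rearranging demand gives qd = 402 - 8p. Without the control the market clears where 402 - 8p = 3p - 126, i.e. p* = 48 and q* = 18.
Since 50 > 48, the floor is binding.
At p = 50: qd = 402 - 8·50 = 2 and qs = 3·50 - 126 = 24.
Surplus = qs - qd = 22.
Government expenditure = surplus × support price = 22 × 50 = 1100.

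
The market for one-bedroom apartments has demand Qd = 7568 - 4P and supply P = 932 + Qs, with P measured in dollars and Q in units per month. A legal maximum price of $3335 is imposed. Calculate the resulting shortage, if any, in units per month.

0

Rearranging supply gives Qs = P - 932. Equilibrium: 7568 - 4P = P - 932, so 8500 = 5P and P* = 1700, Q* = 768.
The ceiling of 3335 is above the equilibrium price 1700, so it is not binding; the market clears at P* = 1700, Q* = 768.
Since the control does not bind, there is no shortage.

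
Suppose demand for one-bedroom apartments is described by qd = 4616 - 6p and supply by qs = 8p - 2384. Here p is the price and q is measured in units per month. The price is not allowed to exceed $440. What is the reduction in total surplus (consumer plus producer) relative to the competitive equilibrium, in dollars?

33600

Equilibrium: 4616 - 6p = 8p - 2384, so 7000 = 14p and p* = 500, q* = 1616.
Because the ceiling (440) lies below the market-clearing price, it is binding.
At p = 440: qd = 4616 - 6·440 = 1976 and qs = 8·440 - 2384 = 1136.
Quantity traded falls to 1136. At q = 1136 the demand price is (4616 - 1136)/6 = 580 and the supply price is (2384 + 1136)/8 = 440.
Deadweight loss = ½ · (580 - 440) · (1616 - 1136) = ½ · 140 · 480 = 33600.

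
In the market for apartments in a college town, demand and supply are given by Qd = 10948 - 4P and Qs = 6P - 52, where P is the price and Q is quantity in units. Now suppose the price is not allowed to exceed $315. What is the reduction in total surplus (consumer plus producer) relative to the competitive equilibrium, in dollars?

4621687.5

Without the control the market clears where 10948 - 4P = 6P - 52, i.e. P* = 1100 and Q* = 6548.
Because the ceiling (315) lies below the market-clearing price, it is binding.
At P = 315: Qd = 10948 - 4·315 = 9688 and Qs = 6·315 - 52 = 1838.
Quantity traded falls to 1838. At Q = 1838 the demand price is (10948 - 1838)/4 = 2277.5 and the supply price is (52 + 1838)/6 = 315.
Deadweight loss = ½ · (2277.5 - 315) · (6548 - 1838) = ½ · 1962.5 · 4710 = 4621687.5.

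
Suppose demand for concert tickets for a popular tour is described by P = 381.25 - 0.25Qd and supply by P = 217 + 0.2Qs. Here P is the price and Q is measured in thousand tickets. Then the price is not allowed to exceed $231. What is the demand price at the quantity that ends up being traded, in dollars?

363.75

Rearranging demand gives Qd = 1525 - 4P; rearranging supply gives Qs = 5P - 1085. Setting quantity demanded equal to quantity supplied, 1525 - 4P = 5P - 1085, gives P* = 290 and Q* = 365.
Because the ceiling (231) lies below the market-clearing price, it is binding.
At P = 231: Qd = 1525 - 4·231 = 601 and Qs = 5·231 - 1085 = 70.
Only 70 units reach the market. On the demand curve, the marginal buyer's willingness to pay at Q = 70 is (1525 - 70)/4 = 363.75.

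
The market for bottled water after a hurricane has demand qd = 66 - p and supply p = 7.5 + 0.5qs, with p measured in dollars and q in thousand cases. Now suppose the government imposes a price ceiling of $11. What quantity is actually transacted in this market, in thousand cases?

Rearranging supply gives qs = 2p - 15. In a free market, 66 - p = 2p - 15 gives the equilibrium p* = 27, q* = 39.
Because the ceiling (11) lies below the market-clearing price, it is binding.
At p = 11: qd = 66 - 11 = 55 and qs = 2·11 - 15 = 7.
The quantity actually transacted is the short side, supply: 7.

7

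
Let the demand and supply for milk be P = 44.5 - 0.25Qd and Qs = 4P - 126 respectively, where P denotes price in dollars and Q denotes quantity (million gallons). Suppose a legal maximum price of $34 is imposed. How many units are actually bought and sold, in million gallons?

10

Rearranging demand gives Qd = 178 - 4P. Equilibrium: 178 - 4P = 4P - 126, so 304 = 8P and P* = 38, Q* = 26.
The ceiling of 34 is below the equilibrium price 38, so it binds.
At P = 34: Qd = 178 - 4·34 = 42 and Qs = 4·34 - 126 = 10.
The quantity actually transacted is the short side, supply: 10.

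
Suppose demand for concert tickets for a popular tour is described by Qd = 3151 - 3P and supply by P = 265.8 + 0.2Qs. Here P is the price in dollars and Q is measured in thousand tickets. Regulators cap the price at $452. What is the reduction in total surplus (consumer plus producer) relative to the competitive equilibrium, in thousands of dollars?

77760

Rearranging supply gives Qs = 5P - 1329. Setting quantity demanded equal to quantity supplied, 3151 - 3P = 5P - 1329, gives P* = 560 and Q* = 1471.
Since 452 < 560, the ceiling is binding.
At P = 452: Qd = 3151 - 3·452 = 1795 and Qs = 5·452 - 1329 = 931.
Quantity traded falls to 931. At Q = 931 the demand price is (3151 - 931)/3 = 740 and the supply price is (1329 + 931)/5 = 452.
Deadweight loss = ½ · (740 - 452) · (1471 - 931) = ½ · 288 · 540 = 77760.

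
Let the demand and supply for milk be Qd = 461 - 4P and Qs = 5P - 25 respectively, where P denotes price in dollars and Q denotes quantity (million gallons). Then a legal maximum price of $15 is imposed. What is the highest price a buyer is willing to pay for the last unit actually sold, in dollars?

102.75

In a free market, 461 - 4P = 5P - 25 gives the equilibrium P* = 54, Q* = 245.
Because the ceiling (15) lies below the market-clearing price, it is binding.
At P = 15: Qd = 461 - 4·15 = 401 and Qs = 5·15 - 25 = 50.
Only 50 units reach the market. On the demand curve, the marginal buyer's willingness to pay at Q = 50 is (461 - 50)/4 = 102.75.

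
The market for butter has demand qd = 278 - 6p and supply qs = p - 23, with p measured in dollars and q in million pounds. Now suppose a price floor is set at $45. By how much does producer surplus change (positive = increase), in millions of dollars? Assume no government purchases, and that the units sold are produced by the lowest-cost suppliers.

Equilibrium: 278 - 6p = p - 23, so 301 = 7p and p* = 43, q* = 20.
Since 45 > 43, the floor is binding.
At p = 45: qd = 278 - 6·45 = 8 and qs = 45 - 23 = 22.
Producer surplus without the control is ½ · (43 - 23) · 20 = 200.
With the floor, 8 units are sold at 45. The supply price at q = 8 is 31, so PS = ½ · [(45 - 23) + (45 - 31)] · 8 = 144.
Change in producer surplus = 144 - 200 = -56.

-56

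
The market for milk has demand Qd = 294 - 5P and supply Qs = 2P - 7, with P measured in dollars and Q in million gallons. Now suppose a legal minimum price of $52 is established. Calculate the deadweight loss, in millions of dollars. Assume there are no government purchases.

708.75

Equilibrium: 294 - 5P = 2P - 7, so 301 = 7P and P* = 43, Q* = 79.
The floor of 52 is above the equilibrium price 43, so it binds.
At P = 52: Qd = 294 - 5·52 = 34 and Qs = 2·52 - 7 = 97.
Quantity traded falls to 34. At Q = 34 the demand price is (294 - 34)/5 = 52 and the supply price is (7 + 34)/2 = 20.5.
Deadweight loss = ½ · (52 - 20.5) · (79 - 34) = ½ · 31.5 · 45 = 708.75.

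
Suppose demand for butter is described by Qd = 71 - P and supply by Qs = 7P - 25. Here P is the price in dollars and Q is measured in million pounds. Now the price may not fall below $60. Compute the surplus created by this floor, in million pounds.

Equilibrium: 71 - P = 7P - 25, so 96 = 8P and P* = 12, Q* = 59.
Because the floor (60) lies above the market-clearing price, it is binding.
At P = 60: Qd = 71 - 60 = 11 and Qs = 7·60 - 25 = 395.
Surplus = Qs - Qd = 395 - 11 = 384.

384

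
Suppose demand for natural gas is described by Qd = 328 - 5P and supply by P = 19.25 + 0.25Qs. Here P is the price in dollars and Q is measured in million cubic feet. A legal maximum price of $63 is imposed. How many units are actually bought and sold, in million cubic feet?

Rearranging supply gives Qs = 4P - 77. Equilibrium: 328 - 5P = 4P - 77, so 405 = 9P and P* = 45, Q* = 103.
The ceiling of 63 is above the equilibrium price 45, so it is not binding; the market clears at P* = 45, Q* = 103.

103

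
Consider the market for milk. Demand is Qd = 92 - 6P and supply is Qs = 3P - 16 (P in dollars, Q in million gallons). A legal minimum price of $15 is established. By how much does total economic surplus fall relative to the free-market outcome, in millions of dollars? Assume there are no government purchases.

Without the control the market clears where 92 - 6P = 3P - 16, i.e. P* = 12 and Q* = 20.
Since 15 > 12, the floor is binding.
At P = 15: Qd = 92 - 6·15 = 2 and Qs = 3·15 - 16 = 29.
Quantity traded falls to 2. At Q = 2 the demand price is (92 - 2)/6 = 15 and the supply price is (16 + 2)/3 = 6.
Deadweight loss = ½ · (15 - 6) · (20 - 2) = ½ · 9 · 18 = 81.

81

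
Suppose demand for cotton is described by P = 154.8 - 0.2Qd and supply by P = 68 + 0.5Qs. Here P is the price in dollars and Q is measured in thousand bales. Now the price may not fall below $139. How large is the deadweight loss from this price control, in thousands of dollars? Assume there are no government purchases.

Rearranging demand gives Qd = 774 - 5P; rearranging supply gives Qs = 2P - 136. Without the control the market clears where 774 - 5P = 2P - 136, i.e. P* = 130 and Q* = 124.
Because the floor (139) lies above the market-clearing price, it is binding.
At P = 139: Qd = 774 - 5·139 = 79 and Qs = 2·139 - 136 = 142.
Quantity traded falls to 79. At Q = 79 the demand price is (774 - 79)/5 = 139 and the supply price is (136 + 79)/2 = 107.5.
Deadweight loss = ½ · (139 - 107.5) · (124 - 79) = ½ · 31.5 · 45 = 708.75.

708.75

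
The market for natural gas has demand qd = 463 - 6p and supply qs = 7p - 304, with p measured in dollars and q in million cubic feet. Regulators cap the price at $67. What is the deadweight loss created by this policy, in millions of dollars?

0

Without the control the market clears where 463 - 6p = 7p - 304, i.e. p* = 59 and q* = 109.
The ceiling of 67 is above the equilibrium price 59, so it is not binding; the market clears at p* = 59, q* = 109.
Since the control does not bind, no trades are prevented and deadweight loss is zero.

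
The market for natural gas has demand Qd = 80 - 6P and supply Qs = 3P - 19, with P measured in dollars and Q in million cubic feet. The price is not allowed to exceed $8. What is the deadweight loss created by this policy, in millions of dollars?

Equilibrium: 80 - 6P = 3P - 19, so 99 = 9P and P* = 11, Q* = 14.
Because the ceiling (8) lies below the market-clearing price, it is binding.
At P = 8: Qd = 80 - 6·8 = 32 and Qs = 3·8 - 19 = 5.
Quantity traded falls to 5. At Q = 5 the demand price is (80 - 5)/6 = 12.5 and the supply price is (19 + 5)/3 = 8.
Deadweight loss = ½ · (12.5 - 8) · (14 - 5) = ½ · 4.5 · 9 = 20.25.

20.25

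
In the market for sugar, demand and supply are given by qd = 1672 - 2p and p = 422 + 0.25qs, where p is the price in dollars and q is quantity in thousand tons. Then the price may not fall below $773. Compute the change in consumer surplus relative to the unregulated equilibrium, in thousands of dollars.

Rearranging supply gives qs = 4p - 1688. Equilibrium: 1672 - 2p = 4p - 1688, so 3360 = 6p and p* = 560, q* = 552.
Because the floor (773) lies above the market-clearing price, it is binding.
At p = 773: qd = 1672 - 2·773 = 126 and qs = 4·773 - 1688 = 1404.
Consumer surplus without the control is ½ · (836 - 560) · 552 = 76176.
With the floor, consumers buy 126 units at 773, so CS = ½ · (836 - 773) · 126 = 3969.
Change in consumer surplus = 3969 - 76176 = -72207.

-72207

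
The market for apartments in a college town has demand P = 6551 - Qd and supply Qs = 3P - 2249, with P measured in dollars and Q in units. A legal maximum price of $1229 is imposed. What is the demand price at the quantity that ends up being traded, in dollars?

Rearranging demand gives Qd = 6551 - P. Setting quantity demanded equal to quantity supplied, 6551 - P = 3P - 2249, gives P* = 2200 and Q* = 4351.
Because the ceiling (1229) lies below the market-clearing price, it is binding.
At P = 1229: Qd = 6551 - 1229 = 5322 and Qs = 3·1229 - 2249 = 1438.
Only 1438 units reach the market. On the demand curve, the marginal buyer's willingness to pay at Q = 1438 is (6551 - 1438) = 5113.

5113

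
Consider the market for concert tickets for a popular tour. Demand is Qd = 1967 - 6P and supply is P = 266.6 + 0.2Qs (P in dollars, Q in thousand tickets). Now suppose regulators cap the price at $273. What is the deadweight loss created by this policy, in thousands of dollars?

3341.25

Rearranging supply gives Qs = 5P - 1333. Without the control the market clears where 1967 - 6P = 5P - 1333, i.e. P* = 300 and Q* = 167.
Because the ceiling (273) lies below the market-clearing price, it is binding.
At P = 273: Qd = 1967 - 6·273 = 329 and Qs = 5·273 - 1333 = 32.
Quantity traded falls to 32. At Q = 32 the demand price is (1967 - 32)/6 = 322.5 and the supply price is (1333 + 32)/5 = 273.
Deadweight loss = ½ · (322.5 - 273) · (167 - 32) = ½ · 49.5 · 135 = 3341.25.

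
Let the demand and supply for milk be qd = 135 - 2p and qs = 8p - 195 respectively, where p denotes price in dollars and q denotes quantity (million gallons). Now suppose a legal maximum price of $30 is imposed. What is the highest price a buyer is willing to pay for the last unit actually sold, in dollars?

45

Equilibrium: 135 - 2p = 8p - 195, so 330 = 10p and p* = 33, q* = 69.
Since 30 < 33, the ceiling is binding.
At p = 30: qd = 135 - 2·30 = 75 and qs = 8·30 - 195 = 45.
Only 45 units reach the market. On the demand curve, the marginal buyer's willingness to pay at q = 45 is (135 - 45)/2 = 45.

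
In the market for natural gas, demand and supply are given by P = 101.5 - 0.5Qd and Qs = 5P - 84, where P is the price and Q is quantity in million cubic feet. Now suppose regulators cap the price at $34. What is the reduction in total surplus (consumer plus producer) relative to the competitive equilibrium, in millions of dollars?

Rearranging demand gives Qd = 203 - 2P. Setting quantity demanded equal to quantity supplied, 203 - 2P = 5P - 84, gives P* = 41 and Q* = 121.
Since 34 < 41, the ceiling is binding.
At P = 34: Qd = 203 - 2·34 = 135 and Qs = 5·34 - 84 = 86.
Quantity traded falls to 86. At Q = 86 the demand price is (203 - 86)/2 = 58.5 and the supply price is (84 + 86)/5 = 34.
Deadweight loss = ½ · (58.5 - 34) · (121 - 86) = ½ · 24.5 · 35 = 428.75.

428.75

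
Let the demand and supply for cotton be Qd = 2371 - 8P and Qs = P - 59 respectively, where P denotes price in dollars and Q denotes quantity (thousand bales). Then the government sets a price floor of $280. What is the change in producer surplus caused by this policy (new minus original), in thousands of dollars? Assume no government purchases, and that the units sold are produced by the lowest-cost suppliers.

-1890

In a free market, 2371 - 8P = P - 59 gives the equilibrium P* = 270, Q* = 211.
Since 280 > 270, the floor is binding.
At P = 280: Qd = 2371 - 8·280 = 131 and Qs = 280 - 59 = 221.
Producer surplus without the control is ½ · (270 - 59) · 211 = 22260.5.
With the floor, 131 units are sold at 280. The supply price at Q = 131 is 190, so PS = ½ · [(280 - 59) + (280 - 190)] · 131 = 20370.5.
Change in producer surplus = 20370.5 - 22260.5 = -1890.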